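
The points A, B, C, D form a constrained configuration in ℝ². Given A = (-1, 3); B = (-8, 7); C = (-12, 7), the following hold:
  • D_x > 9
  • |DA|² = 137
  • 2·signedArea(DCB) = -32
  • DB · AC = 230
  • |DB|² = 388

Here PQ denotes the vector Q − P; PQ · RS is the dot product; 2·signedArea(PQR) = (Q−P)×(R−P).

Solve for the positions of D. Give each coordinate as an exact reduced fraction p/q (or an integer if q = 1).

D = (10, -1)

1. D_x = 10  [DB · AC = 230 ∩ 2·signedArea(DCB) = -32]
2. D_y = -1  [DB · AC = 230 ∩ 2·signedArea(DCB) = -32]
   → D = (10, -1)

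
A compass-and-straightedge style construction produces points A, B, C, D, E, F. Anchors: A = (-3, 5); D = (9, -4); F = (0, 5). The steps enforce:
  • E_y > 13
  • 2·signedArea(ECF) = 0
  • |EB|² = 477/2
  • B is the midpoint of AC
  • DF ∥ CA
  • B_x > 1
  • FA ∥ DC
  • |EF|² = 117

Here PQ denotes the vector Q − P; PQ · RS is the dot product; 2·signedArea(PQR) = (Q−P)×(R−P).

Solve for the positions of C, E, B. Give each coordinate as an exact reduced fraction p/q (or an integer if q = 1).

B = (3/2, 1/2)
C = (6, -4)
E = (-6, 14)

1. C_x = 6  [DF ∥ CA ∩ FA ∥ DC]
2. C_y = -4  [DF ∥ CA ∩ FA ∥ DC]
   → C = (6, -4)
3. E_x = -6  [line -9·x + -6·y + 30 = 0 ∩ |EF|² = 117]
4. E_y = 14  [line -9·x + -6·y + 30 = 0 ∩ |EF|² = 117]
   → E = (-6, 14)
5. B_x = 3/2  [B is the midpoint of AC]
6. B_y = 1/2  [B is the midpoint of AC]
   → B = (3/2, 1/2)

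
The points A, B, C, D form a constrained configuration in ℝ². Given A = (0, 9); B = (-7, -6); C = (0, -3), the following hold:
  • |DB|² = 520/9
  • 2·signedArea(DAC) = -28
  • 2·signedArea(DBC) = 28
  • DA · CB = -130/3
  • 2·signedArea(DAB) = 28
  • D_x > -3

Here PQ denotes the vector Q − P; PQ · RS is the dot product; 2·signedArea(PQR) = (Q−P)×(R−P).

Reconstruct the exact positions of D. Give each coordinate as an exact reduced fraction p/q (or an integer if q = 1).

D = (-7/3, 0)

1. D_x = -7/3  [2·signedArea(DAC) = -28 ∩ 2·signedArea(DBC) = 28]
2. D_y = 0  [2·signedArea(DAC) = -28 ∩ 2·signedArea(DBC) = 28]
   → D = (-7/3, 0)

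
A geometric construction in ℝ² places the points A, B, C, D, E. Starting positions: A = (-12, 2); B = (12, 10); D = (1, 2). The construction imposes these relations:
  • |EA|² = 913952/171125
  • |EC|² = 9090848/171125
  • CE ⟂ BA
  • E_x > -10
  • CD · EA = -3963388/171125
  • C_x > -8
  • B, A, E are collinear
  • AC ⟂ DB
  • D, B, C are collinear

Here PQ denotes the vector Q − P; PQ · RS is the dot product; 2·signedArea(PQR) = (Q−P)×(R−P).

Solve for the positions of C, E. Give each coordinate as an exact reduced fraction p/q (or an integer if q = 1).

1. C_x = -1388/185  [D, B, C are collinear ∩ AC ⟂ DB]
2. C_y = -774/185  [D, B, C are collinear ∩ AC ⟂ DB]
   → C = (-1388/185, -774/185)
3. E_x = -9072/925  [B, A, E are collinear ∩ CE ⟂ BA]
4. E_y = 2526/925  [B, A, E are collinear ∩ CE ⟂ BA]
   → E = (-9072/925, 2526/925)

C = (-1388/185, -774/185)
E = (-9072/925, 2526/925)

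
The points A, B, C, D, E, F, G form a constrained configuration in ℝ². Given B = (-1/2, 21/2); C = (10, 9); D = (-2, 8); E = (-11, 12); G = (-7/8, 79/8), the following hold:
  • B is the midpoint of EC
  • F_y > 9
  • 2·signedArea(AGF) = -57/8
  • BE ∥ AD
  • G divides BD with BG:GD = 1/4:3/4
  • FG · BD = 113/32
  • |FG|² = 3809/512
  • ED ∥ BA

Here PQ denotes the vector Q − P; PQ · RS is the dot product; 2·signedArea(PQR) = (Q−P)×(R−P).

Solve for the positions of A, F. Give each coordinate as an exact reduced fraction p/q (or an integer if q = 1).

1. A_x = 17/2  [BE ∥ AD ∩ ED ∥ BA]
2. A_y = 13/2  [BE ∥ AD ∩ ED ∥ BA]
   → A = (17/2, 13/2)
3. F_x = 59/32  [FG · BD = 113/32 ∩ 2·signedArea(AGF) = -57/8]
4. F_y = 309/32  [FG · BD = 113/32 ∩ 2·signedArea(AGF) = -57/8]
   → F = (59/32, 309/32)

A = (17/2, 13/2)
F = (59/32, 309/32)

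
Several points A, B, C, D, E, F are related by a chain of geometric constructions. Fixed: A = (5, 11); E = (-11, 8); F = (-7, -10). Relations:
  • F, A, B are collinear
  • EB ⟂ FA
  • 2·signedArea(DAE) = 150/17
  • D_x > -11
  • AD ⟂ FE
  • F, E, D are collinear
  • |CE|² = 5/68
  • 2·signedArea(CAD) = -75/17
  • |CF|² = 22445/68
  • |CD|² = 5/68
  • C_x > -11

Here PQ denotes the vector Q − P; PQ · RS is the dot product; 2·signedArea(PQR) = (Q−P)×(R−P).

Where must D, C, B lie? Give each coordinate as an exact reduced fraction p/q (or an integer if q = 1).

1. D_x = -185/17  [F, E, D are collinear ∩ AD ⟂ FE]
2. D_y = 127/17  [F, E, D are collinear ∩ AD ⟂ FE]
   → D = (-185/17, 127/17)
3. C_x = -186/17  [line 60/17·x + -270/17·y + 2745/17 = 0 ∩ |CD|² = 5/68]
4. C_y = 263/34  [line 60/17·x + -270/17·y + 2745/17 = 0 ∩ |CD|² = 5/68]
   → C = (-186/17, 263/34)
5. B_x = -3/13  [F, A, B are collinear ∩ EB ⟂ FA]
6. B_y = 24/13  [F, A, B are collinear ∩ EB ⟂ FA]
   → B = (-3/13, 24/13)

B = (-3/13, 24/13)
C = (-186/17, 263/34)
D = (-185/17, 127/17)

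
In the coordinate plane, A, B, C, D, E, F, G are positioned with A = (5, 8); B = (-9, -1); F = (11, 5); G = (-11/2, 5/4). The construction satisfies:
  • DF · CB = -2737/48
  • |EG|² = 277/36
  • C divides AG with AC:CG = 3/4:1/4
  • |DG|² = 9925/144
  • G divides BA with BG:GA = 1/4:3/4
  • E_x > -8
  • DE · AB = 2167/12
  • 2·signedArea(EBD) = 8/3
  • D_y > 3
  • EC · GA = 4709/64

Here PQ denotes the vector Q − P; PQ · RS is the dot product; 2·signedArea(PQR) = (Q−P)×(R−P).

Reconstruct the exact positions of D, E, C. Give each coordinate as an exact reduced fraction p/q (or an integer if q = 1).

C = (-23/8, 47/16)
D = (7/3, 4)
E = (-47/6, -1/4)

1. C_x = -23/8  [C divides AG with AC:CG = 3/4:1/4]
2. C_y = 47/16  [C divides AG with AC:CG = 3/4:1/4]
   → C = (-23/8, 47/16)
3. E_x = -47/6  [line -21/2·x + -27/4·y + -1343/16 = 0 ∩ |EG|² = 277/36]
4. E_y = -1/4  [line -21/2·x + -27/4·y + -1343/16 = 0 ∩ |EG|² = 277/36]
   → E = (-47/6, -1/4)
5. D_x = 7/3  [DE · AB = 2167/12 ∩ 2·signedArea(EBD) = 8/3]
6. D_y = 4  [DE · AB = 2167/12 ∩ 2·signedArea(EBD) = 8/3]
   → D = (7/3, 4)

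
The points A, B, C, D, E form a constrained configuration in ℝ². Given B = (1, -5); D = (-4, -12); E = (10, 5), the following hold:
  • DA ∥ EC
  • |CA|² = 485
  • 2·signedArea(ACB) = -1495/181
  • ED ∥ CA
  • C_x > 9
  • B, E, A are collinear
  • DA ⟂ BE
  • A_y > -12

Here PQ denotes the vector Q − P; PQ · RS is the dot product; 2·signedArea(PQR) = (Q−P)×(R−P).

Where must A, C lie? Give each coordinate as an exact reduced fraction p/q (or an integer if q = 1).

A = (-854/181, -2055/181)
C = (1680/181, 1022/181)

1. A_x = -854/181  [B, E, A are collinear ∩ DA ⟂ BE]
2. A_y = -2055/181  [B, E, A are collinear ∩ DA ⟂ BE]
   → A = (-854/181, -2055/181)
3. C_x = 1680/181  [ED ∥ CA ∩ DA ∥ EC]
4. C_y = 1022/181  [ED ∥ CA ∩ DA ∥ EC]
   → C = (1680/181, 1022/181)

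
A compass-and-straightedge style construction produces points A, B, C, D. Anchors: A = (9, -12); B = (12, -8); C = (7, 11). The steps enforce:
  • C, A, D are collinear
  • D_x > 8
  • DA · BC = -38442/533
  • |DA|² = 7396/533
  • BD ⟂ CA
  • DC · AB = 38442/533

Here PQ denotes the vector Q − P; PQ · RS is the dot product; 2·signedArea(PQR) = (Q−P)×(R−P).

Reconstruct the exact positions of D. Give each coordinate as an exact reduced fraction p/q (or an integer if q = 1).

D = (4625/533, -4418/533)

1. D_x = 4625/533  [C, A, D are collinear ∩ BD ⟂ CA]
2. D_y = -4418/533  [C, A, D are collinear ∩ BD ⟂ CA]
   → D = (4625/533, -4418/533)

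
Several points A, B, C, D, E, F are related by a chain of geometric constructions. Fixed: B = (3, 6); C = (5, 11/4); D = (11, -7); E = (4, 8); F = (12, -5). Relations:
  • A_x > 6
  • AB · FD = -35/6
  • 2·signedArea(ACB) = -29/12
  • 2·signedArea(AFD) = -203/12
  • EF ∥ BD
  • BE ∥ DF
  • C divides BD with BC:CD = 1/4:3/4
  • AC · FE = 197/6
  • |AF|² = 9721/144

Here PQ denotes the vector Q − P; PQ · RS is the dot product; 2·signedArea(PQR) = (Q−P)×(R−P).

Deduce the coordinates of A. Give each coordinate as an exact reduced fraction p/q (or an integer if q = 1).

A = (20/3, 5/4)

1. A_x = 20/3  [AB · FD = -35/6 ∩ AC · FE = 197/6]
2. A_y = 5/4  [AB · FD = -35/6 ∩ AC · FE = 197/6]
   → A = (20/3, 5/4)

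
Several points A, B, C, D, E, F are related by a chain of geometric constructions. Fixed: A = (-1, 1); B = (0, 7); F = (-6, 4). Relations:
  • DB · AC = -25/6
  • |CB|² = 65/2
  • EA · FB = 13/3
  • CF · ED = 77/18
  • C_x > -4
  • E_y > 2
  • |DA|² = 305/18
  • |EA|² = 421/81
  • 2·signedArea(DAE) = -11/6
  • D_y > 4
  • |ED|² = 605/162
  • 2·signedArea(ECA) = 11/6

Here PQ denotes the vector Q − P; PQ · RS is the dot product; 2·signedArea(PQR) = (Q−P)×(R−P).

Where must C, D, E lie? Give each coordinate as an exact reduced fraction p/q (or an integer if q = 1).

1. E_x = -23/9  [line -6·x + -3·y + -22/3 = 0 ∩ |EA|² = 421/81]
2. E_y = 8/3  [line -6·x + -3·y + -22/3 = 0 ∩ |EA|² = 421/81]
   → E = (-23/9, 8/3)
3. C_x = -7/2  [line -5/3·x + -14/9·y + -35/18 = 0 ∩ |CB|² = 65/2]
4. C_y = 5/2  [line -5/3·x + -14/9·y + -35/18 = 0 ∩ |CB|² = 65/2]
   → C = (-7/2, 5/2)
5. D_x = -19/6  [CF · ED = 77/18 ∩ 2·signedArea(DAE) = -11/6]
6. D_y = 9/2  [CF · ED = 77/18 ∩ 2·signedArea(DAE) = -11/6]
   → D = (-19/6, 9/2)

C = (-7/2, 5/2)
D = (-19/6, 9/2)
E = (-23/9, 8/3)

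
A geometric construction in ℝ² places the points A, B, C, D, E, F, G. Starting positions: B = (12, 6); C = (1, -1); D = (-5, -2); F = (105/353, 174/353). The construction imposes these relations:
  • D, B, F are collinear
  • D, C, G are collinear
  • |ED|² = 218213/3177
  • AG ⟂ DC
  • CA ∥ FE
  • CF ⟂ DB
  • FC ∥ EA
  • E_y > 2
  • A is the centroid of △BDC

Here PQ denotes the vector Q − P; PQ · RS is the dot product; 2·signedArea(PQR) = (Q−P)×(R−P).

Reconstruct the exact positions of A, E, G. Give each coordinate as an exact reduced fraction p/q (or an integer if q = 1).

A = (8/3, 1)
E = (2080/1059, 880/353)
G = (109/37, -25/37)

1. A_x = 8/3  [A is the centroid of △BDC]
2. A_y = 1  [A is the centroid of △BDC]
   → A = (8/3, 1)
3. E_x = 2080/1059  [FC ∥ EA ∩ CA ∥ FE]
4. E_y = 880/353  [FC ∥ EA ∩ CA ∥ FE]
   → E = (2080/1059, 880/353)
5. G_x = 109/37  [D, C, G are collinear ∩ AG ⟂ DC]
6. G_y = -25/37  [D, C, G are collinear ∩ AG ⟂ DC]
   → G = (109/37, -25/37)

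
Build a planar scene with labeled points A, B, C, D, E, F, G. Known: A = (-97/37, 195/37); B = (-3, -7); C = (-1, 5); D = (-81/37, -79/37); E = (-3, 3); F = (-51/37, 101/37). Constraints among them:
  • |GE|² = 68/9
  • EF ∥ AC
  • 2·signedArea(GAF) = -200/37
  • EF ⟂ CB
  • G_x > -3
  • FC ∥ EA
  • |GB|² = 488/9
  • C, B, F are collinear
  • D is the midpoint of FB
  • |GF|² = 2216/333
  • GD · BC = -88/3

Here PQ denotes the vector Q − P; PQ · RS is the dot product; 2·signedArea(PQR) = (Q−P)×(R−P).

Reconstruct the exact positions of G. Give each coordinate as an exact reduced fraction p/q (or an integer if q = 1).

G = (-7/3, 1/3)

1. G_x = -7/3  [GD · BC = -88/3 ∩ 2·signedArea(GAF) = -200/37]
2. G_y = 1/3  [GD · BC = -88/3 ∩ 2·signedArea(GAF) = -200/37]
   → G = (-7/3, 1/3)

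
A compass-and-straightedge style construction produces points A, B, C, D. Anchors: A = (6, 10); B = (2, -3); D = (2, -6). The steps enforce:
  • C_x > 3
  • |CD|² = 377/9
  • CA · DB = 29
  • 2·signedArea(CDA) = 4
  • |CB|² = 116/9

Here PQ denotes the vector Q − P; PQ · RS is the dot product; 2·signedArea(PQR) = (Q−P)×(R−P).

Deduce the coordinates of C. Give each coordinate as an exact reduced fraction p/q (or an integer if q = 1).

1. C_x = 10/3  [2·signedArea(CDA) = 4 ∩ CA · DB = 29]
2. C_y = 1/3  [2·signedArea(CDA) = 4 ∩ CA · DB = 29]
   → C = (10/3, 1/3)

C = (10/3, 1/3)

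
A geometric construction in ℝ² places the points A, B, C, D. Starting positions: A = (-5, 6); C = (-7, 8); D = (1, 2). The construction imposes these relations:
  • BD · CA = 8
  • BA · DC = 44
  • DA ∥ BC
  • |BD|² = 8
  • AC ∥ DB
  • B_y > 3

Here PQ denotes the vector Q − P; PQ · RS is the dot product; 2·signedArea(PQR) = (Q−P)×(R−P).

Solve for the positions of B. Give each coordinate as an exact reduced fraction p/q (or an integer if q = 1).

B = (-1, 4)

1. B_x = -1  [DA ∥ BC ∩ AC ∥ DB]
2. B_y = 4  [DA ∥ BC ∩ AC ∥ DB]
   → B = (-1, 4)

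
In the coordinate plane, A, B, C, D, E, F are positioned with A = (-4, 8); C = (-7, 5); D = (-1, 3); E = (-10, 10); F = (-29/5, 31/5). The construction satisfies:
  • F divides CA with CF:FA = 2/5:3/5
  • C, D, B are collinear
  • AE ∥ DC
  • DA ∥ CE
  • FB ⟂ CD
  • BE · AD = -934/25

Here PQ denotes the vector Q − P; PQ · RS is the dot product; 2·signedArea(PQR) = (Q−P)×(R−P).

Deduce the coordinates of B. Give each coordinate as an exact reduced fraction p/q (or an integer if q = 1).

1. B_x = -157/25  [C, D, B are collinear ∩ FB ⟂ CD]
2. B_y = 119/25  [C, D, B are collinear ∩ FB ⟂ CD]
   → B = (-157/25, 119/25)

B = (-157/25, 119/25)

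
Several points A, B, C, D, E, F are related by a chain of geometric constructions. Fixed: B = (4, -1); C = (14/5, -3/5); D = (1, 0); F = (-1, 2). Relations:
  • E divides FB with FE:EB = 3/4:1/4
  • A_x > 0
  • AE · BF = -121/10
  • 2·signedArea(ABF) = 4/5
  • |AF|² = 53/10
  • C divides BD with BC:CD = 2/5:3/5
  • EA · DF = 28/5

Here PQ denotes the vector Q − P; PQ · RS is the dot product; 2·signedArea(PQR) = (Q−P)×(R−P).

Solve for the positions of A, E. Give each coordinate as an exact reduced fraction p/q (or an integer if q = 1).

1. A_x = 9/10  [line -3·x + -5·y + 31/5 = 0 ∩ |AF|² = 53/10]
2. A_y = 7/10  [line -3·x + -5·y + 31/5 = 0 ∩ |AF|² = 53/10]
   → A = (9/10, 7/10)
3. E_x = 11/4  [E divides FB with FE:EB = 3/4:1/4]
4. E_y = -1/4  [E divides FB with FE:EB = 3/4:1/4]
   → E = (11/4, -1/4)

A = (9/10, 7/10)
E = (11/4, -1/4)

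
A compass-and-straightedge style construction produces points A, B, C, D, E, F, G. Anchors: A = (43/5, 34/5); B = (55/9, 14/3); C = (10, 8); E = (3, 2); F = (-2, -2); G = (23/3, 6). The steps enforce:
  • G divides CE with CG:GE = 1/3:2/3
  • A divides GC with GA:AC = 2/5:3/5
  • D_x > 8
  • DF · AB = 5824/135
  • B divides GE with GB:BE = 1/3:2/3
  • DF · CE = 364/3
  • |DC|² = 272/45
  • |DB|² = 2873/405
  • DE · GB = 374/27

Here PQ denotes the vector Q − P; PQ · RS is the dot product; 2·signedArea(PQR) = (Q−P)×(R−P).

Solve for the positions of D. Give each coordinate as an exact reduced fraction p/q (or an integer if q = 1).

D = (122/15, 32/5)

1. D_x = 122/15  [line 14/9·x + 4/3·y + -572/27 = 0 ∩ |DC|² = 272/45]
2. D_y = 32/5  [line 14/9·x + 4/3·y + -572/27 = 0 ∩ |DC|² = 272/45]
   → D = (122/15, 32/5)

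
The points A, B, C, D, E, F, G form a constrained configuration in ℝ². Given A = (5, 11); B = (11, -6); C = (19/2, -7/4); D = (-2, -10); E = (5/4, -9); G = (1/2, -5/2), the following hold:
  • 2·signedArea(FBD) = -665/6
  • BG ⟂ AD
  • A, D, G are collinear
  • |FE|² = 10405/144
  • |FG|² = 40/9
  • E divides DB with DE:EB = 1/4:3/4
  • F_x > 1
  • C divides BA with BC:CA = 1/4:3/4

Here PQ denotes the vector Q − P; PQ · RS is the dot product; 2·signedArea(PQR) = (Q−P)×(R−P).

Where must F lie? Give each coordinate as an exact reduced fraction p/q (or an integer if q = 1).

F = (7/6, -1/2)

1. F_x = 7/6  [line 4·x + -13·y + -67/6 = 0 ∩ |FE|² = 10405/144]
2. F_y = -1/2  [line 4·x + -13·y + -67/6 = 0 ∩ |FE|² = 10405/144]
   → F = (7/6, -1/2)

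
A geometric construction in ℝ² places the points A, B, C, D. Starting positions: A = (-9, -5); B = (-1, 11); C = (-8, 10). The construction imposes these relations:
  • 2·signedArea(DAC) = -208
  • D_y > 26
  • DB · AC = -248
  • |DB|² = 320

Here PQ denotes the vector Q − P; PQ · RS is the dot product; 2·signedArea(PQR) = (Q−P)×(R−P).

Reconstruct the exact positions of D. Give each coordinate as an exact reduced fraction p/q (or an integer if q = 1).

1. D_x = 7  [2·signedArea(DAC) = -208 ∩ DB · AC = -248]
2. D_y = 27  [2·signedArea(DAC) = -208 ∩ DB · AC = -248]
   → D = (7, 27)

D = (7, 27)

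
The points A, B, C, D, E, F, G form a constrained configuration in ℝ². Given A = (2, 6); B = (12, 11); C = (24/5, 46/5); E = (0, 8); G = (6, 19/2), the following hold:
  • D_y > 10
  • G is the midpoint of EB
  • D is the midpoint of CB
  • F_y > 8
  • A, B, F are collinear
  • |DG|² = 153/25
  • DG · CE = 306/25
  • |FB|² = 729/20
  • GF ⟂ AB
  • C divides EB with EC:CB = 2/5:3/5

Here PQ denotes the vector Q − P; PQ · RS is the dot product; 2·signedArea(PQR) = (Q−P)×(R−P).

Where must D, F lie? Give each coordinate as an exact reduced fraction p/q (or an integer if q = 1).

D = (42/5, 101/10)
F = (33/5, 83/10)

1. D_x = 42/5  [D is the midpoint of CB]
2. D_y = 101/10  [D is the midpoint of CB]
   → D = (42/5, 101/10)
3. F_x = 33/5  [A, B, F are collinear ∩ GF ⟂ AB]
4. F_y = 83/10  [A, B, F are collinear ∩ GF ⟂ AB]
   → F = (33/5, 83/10)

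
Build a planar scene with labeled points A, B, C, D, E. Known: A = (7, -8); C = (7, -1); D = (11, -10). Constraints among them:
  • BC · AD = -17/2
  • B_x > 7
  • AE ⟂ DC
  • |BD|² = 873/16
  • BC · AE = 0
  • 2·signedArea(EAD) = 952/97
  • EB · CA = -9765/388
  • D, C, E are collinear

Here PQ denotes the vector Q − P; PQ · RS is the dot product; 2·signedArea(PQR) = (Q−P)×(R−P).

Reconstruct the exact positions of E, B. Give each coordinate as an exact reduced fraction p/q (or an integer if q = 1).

1. E_x = 931/97  [D, C, E are collinear ∩ AE ⟂ DC]
2. E_y = -664/97  [D, C, E are collinear ∩ AE ⟂ DC]
   → E = (931/97, -664/97)
3. B_x = 8  [BC · AE = 0 ∩ BC · AD = -17/2]
4. B_y = -13/4  [BC · AE = 0 ∩ BC · AD = -17/2]
   → B = (8, -13/4)

B = (8, -13/4)
E = (931/97, -664/97)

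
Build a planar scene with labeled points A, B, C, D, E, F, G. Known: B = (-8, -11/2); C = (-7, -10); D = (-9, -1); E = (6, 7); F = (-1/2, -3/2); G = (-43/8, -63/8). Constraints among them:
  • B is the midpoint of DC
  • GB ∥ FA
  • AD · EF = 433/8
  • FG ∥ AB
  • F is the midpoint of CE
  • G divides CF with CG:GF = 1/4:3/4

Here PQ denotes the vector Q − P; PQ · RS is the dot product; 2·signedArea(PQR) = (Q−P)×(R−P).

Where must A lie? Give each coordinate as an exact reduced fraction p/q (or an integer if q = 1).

1. A_x = -25/8  [FG ∥ AB ∩ GB ∥ FA]
2. A_y = 7/8  [FG ∥ AB ∩ GB ∥ FA]
   → A = (-25/8, 7/8)

A = (-25/8, 7/8)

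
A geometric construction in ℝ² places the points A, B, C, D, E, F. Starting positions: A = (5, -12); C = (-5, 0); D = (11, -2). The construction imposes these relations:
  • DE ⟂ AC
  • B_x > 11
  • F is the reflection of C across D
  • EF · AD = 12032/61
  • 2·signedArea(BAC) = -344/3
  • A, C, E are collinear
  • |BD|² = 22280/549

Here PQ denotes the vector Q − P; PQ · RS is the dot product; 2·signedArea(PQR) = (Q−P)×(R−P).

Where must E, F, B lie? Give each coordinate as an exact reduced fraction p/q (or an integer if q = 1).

1. E_x = 155/61  [A, C, E are collinear ∩ DE ⟂ AC]
2. E_y = -552/61  [A, C, E are collinear ∩ DE ⟂ AC]
   → E = (155/61, -552/61)
3. F_x = 27  [F is the reflection of C across D]
4. F_y = -4  [F is the reflection of C across D]
   → F = (27, -4)
5. B_x = 2107/183  [line -12·x + -10·y + 164/3 = 0 ∩ |BD|² = 22280/549]
6. B_y = -1528/183  [line -12·x + -10·y + 164/3 = 0 ∩ |BD|² = 22280/549]
   → B = (2107/183, -1528/183)

B = (2107/183, -1528/183)
E = (155/61, -552/61)
F = (27, -4)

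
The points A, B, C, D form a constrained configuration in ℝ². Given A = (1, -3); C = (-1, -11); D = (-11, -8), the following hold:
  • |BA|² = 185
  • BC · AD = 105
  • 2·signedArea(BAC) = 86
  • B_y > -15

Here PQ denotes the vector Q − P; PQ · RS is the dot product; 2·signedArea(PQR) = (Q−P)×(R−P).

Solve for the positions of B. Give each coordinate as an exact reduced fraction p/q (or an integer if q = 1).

1. B_x = 9  [2·signedArea(BAC) = 86 ∩ BC · AD = 105]
2. B_y = -14  [2·signedArea(BAC) = 86 ∩ BC · AD = 105]
   → B = (9, -14)

B = (9, -14)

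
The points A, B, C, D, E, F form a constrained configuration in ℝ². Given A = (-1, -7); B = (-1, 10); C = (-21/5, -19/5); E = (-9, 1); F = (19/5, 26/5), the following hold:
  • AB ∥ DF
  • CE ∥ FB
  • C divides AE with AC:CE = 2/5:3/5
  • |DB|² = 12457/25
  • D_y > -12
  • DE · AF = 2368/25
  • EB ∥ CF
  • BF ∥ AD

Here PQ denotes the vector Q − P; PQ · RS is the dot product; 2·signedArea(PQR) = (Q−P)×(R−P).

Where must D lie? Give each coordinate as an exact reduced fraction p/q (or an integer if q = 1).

1. D_x = 19/5  [AB ∥ DF ∩ BF ∥ AD]
2. D_y = -59/5  [AB ∥ DF ∩ BF ∥ AD]
   → D = (19/5, -59/5)

D = (19/5, -59/5)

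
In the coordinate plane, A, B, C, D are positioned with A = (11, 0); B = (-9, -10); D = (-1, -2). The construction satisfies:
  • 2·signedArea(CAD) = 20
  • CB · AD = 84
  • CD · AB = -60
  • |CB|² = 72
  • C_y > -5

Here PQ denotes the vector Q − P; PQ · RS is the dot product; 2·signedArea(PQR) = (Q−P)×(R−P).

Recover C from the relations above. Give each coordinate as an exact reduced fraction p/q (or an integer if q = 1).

C = (-3, -4)

1. C_x = -3  [CB · AD = 84 ∩ 2·signedArea(CAD) = 20]
2. C_y = -4  [CB · AD = 84 ∩ 2·signedArea(CAD) = 20]
   → C = (-3, -4)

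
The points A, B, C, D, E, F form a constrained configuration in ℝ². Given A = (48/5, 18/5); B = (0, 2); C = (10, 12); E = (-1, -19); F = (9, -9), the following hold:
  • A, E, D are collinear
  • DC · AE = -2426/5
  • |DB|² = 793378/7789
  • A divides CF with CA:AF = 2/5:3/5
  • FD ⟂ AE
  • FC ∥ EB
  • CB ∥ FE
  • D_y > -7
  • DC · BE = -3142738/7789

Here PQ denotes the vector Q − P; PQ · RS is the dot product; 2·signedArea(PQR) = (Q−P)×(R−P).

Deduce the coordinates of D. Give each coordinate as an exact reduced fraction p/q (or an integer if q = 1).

D = (36201/7789, -54201/7789)

1. D_x = 36201/7789  [A, E, D are collinear ∩ FD ⟂ AE]
2. D_y = -54201/7789  [A, E, D are collinear ∩ FD ⟂ AE]
   → D = (36201/7789, -54201/7789)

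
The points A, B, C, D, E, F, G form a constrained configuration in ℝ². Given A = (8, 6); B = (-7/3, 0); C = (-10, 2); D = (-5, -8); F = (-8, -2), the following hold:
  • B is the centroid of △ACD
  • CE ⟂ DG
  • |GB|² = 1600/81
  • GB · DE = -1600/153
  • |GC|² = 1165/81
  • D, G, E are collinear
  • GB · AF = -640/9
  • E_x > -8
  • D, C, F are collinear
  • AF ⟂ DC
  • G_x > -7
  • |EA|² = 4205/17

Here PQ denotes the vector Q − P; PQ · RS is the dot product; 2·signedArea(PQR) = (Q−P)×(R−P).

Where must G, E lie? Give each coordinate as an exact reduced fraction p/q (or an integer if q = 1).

1. G_x = -61/9  [line 16·x + 8·y + 976/9 = 0 ∩ |GC|² = 1165/81]
2. G_y = 0  [line 16·x + 8·y + 976/9 = 0 ∩ |GC|² = 1165/81]
   → G = (-61/9, 0)
3. E_x = -125/17  [D, G, E are collinear ∩ CE ⟂ DG]
4. E_y = 44/17  [D, G, E are collinear ∩ CE ⟂ DG]
   → E = (-125/17, 44/17)

E = (-125/17, 44/17)
G = (-61/9, 0)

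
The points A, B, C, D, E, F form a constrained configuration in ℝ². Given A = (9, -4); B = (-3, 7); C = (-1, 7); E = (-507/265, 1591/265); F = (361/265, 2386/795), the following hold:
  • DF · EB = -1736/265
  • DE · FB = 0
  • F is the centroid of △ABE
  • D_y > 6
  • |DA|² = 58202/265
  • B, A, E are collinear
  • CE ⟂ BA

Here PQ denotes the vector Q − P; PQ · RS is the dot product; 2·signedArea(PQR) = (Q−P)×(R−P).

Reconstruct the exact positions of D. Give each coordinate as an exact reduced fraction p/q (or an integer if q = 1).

1. D_x = -386/265  [line 1156/265·x + -3179/795·y + 25721/795 = 0 ∩ |DA|² = 58202/265]
2. D_y = 1723/265  [line 1156/265·x + -3179/795·y + 25721/795 = 0 ∩ |DA|² = 58202/265]
   → D = (-386/265, 1723/265)

D = (-386/265, 1723/265)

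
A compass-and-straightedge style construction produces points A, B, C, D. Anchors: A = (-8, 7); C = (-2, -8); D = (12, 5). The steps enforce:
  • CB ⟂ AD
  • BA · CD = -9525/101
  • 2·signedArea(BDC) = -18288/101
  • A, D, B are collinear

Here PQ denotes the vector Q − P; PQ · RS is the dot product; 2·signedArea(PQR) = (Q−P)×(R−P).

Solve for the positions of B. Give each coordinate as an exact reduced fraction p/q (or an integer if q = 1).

1. B_x = -58/101  [A, D, B are collinear ∩ CB ⟂ AD]
2. B_y = 632/101  [A, D, B are collinear ∩ CB ⟂ AD]
   → B = (-58/101, 632/101)

B = (-58/101, 632/101)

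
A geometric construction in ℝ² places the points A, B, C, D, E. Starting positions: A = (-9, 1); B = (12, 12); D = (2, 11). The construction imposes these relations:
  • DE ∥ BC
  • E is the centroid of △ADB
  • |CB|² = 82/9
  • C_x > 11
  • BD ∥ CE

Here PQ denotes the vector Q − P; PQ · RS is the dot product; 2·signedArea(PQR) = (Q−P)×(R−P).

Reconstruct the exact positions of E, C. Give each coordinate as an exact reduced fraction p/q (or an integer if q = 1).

C = (35/3, 9)
E = (5/3, 8)

1. E_x = 5/3  [E is the centroid of △ADB]
2. E_y = 8  [E is the centroid of △ADB]
   → E = (5/3, 8)
3. C_x = 35/3  [BD ∥ CE ∩ DE ∥ BC]
4. C_y = 9  [BD ∥ CE ∩ DE ∥ BC]
   → C = (35/3, 9)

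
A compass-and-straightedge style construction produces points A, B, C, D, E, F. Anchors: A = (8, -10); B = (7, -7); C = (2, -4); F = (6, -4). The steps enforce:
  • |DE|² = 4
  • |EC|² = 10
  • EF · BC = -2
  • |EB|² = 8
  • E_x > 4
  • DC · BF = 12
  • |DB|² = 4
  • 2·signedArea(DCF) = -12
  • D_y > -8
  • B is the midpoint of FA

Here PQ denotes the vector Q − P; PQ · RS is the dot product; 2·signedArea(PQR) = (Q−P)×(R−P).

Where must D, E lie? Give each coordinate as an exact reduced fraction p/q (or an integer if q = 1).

D = (5, -7)
E = (5, -5)

1. D_x = 5  [DC · BF = 12 ∩ 2·signedArea(DCF) = -12]
2. D_y = -7  [DC · BF = 12 ∩ 2·signedArea(DCF) = -12]
   → D = (5, -7)
3. E_x = 5  [line 5·x + -3·y + -40 = 0 ∩ |DE|² = 4]
4. E_y = -5  [line 5·x + -3·y + -40 = 0 ∩ |DE|² = 4]
   → E = (5, -5)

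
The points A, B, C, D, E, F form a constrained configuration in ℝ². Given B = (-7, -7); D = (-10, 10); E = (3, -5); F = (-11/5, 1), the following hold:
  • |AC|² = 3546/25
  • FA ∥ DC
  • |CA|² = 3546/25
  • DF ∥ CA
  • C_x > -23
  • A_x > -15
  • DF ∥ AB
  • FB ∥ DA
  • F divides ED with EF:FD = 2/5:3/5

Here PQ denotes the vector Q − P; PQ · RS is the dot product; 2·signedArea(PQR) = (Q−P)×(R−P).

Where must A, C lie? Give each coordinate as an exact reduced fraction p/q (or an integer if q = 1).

1. A_x = -74/5  [DF ∥ AB ∩ FB ∥ DA]
2. A_y = 2  [DF ∥ AB ∩ FB ∥ DA]
   → A = (-74/5, 2)
3. C_x = -113/5  [DF ∥ CA ∩ FA ∥ DC]
4. C_y = 11  [DF ∥ CA ∩ FA ∥ DC]
   → C = (-113/5, 11)

A = (-74/5, 2)
C = (-113/5, 11)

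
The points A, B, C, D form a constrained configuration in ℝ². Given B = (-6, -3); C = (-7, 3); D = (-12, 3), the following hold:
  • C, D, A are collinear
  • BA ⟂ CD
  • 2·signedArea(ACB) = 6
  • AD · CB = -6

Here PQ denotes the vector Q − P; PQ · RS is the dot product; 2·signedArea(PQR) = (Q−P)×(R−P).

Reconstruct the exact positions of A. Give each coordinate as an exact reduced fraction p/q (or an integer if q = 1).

A = (-6, 3)

1. A_x = -6  [C, D, A are collinear ∩ BA ⟂ CD]
2. A_y = 3  [C, D, A are collinear ∩ BA ⟂ CD]
   → A = (-6, 3)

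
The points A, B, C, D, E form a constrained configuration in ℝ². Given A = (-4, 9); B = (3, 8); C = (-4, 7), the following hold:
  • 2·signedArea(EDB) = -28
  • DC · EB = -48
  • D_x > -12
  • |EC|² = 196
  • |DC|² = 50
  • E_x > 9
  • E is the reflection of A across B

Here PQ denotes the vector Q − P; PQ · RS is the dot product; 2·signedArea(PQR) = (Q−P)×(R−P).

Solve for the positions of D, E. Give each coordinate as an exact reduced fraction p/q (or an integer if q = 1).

1. E_x = 10  [E is the reflection of A across B]
2. E_y = 7  [E is the reflection of A across B]
   → E = (10, 7)
3. D_x = -11  [DC · EB = -48 ∩ 2·signedArea(EDB) = -28]
4. D_y = 6  [DC · EB = -48 ∩ 2·signedArea(EDB) = -28]
   → D = (-11, 6)

D = (-11, 6)
E = (10, 7)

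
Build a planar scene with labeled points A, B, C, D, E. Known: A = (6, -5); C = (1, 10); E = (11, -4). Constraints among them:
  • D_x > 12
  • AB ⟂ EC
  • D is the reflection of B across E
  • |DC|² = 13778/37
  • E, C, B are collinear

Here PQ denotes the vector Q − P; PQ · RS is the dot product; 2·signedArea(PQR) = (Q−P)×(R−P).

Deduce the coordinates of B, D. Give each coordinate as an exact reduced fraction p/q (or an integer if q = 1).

1. B_x = 362/37  [E, C, B are collinear ∩ AB ⟂ EC]
2. B_y = -85/37  [E, C, B are collinear ∩ AB ⟂ EC]
   → B = (362/37, -85/37)
3. D_x = 452/37  [D is the reflection of B across E]
4. D_y = -211/37  [D is the reflection of B across E]
   → D = (452/37, -211/37)

B = (362/37, -85/37)
D = (452/37, -211/37)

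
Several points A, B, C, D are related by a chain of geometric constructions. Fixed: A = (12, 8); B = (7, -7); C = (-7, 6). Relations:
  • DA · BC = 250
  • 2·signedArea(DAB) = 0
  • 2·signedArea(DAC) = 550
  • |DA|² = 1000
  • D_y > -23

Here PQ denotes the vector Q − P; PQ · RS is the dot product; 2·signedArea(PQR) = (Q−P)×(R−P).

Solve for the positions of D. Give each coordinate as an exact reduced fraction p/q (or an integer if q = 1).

1. D_x = 2  [2·signedArea(DAB) = 0 ∩ DA · BC = 250]
2. D_y = -22  [2·signedArea(DAB) = 0 ∩ DA · BC = 250]
   → D = (2, -22)

D = (2, -22)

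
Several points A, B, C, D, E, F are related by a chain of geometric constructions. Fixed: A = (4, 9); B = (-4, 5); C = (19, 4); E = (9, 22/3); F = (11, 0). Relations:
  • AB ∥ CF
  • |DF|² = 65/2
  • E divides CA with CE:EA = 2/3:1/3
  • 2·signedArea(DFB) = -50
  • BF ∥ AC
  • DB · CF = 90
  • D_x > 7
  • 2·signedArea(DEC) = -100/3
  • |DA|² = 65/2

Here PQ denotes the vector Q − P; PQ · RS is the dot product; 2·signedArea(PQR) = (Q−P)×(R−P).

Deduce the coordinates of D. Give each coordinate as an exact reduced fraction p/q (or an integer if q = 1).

D = (15/2, 9/2)

1. D_x = 15/2  [2·signedArea(DEC) = -100/3 ∩ DB · CF = 90]
2. D_y = 9/2  [2·signedArea(DEC) = -100/3 ∩ DB · CF = 90]
   → D = (15/2, 9/2)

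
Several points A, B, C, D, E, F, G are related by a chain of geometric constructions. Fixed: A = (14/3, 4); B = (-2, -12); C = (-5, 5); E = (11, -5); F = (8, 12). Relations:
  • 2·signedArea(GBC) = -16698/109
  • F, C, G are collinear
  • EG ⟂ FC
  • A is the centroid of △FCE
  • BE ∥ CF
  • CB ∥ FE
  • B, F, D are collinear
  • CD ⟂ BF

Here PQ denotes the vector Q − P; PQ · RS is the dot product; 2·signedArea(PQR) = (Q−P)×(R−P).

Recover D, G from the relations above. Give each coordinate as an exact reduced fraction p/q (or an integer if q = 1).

1. D_x = 607/169  [B, F, D are collinear ∩ CD ⟂ BF]
2. D_y = 240/169  [B, F, D are collinear ∩ CD ⟂ BF]
   → D = (607/169, 240/169)
3. G_x = 352/109  [F, C, G are collinear ∩ EG ⟂ FC]
4. G_y = 1028/109  [F, C, G are collinear ∩ EG ⟂ FC]
   → G = (352/109, 1028/109)

D = (607/169, 240/169)
G = (352/109, 1028/109)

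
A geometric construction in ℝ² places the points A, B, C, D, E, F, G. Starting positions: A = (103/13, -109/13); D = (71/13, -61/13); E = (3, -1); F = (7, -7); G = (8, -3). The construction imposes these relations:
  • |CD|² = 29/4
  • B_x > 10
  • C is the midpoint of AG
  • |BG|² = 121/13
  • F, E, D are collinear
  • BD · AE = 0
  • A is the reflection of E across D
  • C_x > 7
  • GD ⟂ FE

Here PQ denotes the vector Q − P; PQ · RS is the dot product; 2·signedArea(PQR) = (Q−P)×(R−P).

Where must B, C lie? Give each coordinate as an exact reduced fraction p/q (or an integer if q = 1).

1. B_x = 137/13  [line 64/13·x + -96/13·y + -800/13 = 0 ∩ |BG|² = 121/13]
2. B_y = -17/13  [line 64/13·x + -96/13·y + -800/13 = 0 ∩ |BG|² = 121/13]
   → B = (137/13, -17/13)
3. C_x = 207/26  [C is the midpoint of AG]
4. C_y = -74/13  [C is the midpoint of AG]
   → C = (207/26, -74/13)

B = (137/13, -17/13)
C = (207/26, -74/13)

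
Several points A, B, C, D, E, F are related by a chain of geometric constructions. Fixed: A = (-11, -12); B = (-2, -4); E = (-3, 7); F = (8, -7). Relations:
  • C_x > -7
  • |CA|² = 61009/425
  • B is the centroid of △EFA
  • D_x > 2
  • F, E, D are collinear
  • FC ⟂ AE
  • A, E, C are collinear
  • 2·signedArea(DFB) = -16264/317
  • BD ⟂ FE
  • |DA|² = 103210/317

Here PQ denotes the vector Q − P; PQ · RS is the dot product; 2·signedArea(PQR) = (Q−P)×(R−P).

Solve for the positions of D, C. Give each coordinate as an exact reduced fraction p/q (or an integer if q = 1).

C = (-2699/425, -407/425)
D = (864/317, -91/317)

1. D_x = 864/317  [F, E, D are collinear ∩ BD ⟂ FE]
2. D_y = -91/317  [F, E, D are collinear ∩ BD ⟂ FE]
   → D = (864/317, -91/317)
3. C_x = -2699/425  [A, E, C are collinear ∩ FC ⟂ AE]
4. C_y = -407/425  [A, E, C are collinear ∩ FC ⟂ AE]
   → C = (-2699/425, -407/425)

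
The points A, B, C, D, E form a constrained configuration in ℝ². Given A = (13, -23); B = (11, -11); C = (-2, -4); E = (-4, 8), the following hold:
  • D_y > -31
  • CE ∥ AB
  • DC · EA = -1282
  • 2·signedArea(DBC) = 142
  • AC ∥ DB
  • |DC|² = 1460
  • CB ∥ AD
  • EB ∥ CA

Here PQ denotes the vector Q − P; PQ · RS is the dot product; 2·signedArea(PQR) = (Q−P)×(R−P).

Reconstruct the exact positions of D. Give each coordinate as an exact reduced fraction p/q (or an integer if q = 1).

1. D_x = 26  [AC ∥ DB ∩ CB ∥ AD]
2. D_y = -30  [AC ∥ DB ∩ CB ∥ AD]
   → D = (26, -30)

D = (26, -30)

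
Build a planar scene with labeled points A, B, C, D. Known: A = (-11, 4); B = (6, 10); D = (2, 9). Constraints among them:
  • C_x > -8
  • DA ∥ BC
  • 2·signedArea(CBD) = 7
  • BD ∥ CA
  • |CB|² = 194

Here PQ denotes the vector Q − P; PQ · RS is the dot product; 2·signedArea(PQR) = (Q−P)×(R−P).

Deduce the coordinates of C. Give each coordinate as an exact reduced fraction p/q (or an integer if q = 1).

C = (-7, 5)

1. C_x = -7  [BD ∥ CA ∩ DA ∥ BC]
2. C_y = 5  [BD ∥ CA ∩ DA ∥ BC]
   → C = (-7, 5)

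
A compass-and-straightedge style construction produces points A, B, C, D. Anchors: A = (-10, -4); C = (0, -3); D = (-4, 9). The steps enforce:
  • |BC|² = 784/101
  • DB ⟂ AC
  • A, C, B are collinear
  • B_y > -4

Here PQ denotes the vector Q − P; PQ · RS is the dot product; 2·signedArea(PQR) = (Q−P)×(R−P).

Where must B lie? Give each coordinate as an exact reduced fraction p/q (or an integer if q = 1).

B = (-280/101, -331/101)

1. B_x = -280/101  [A, C, B are collinear ∩ DB ⟂ AC]
2. B_y = -331/101  [A, C, B are collinear ∩ DB ⟂ AC]
   → B = (-280/101, -331/101)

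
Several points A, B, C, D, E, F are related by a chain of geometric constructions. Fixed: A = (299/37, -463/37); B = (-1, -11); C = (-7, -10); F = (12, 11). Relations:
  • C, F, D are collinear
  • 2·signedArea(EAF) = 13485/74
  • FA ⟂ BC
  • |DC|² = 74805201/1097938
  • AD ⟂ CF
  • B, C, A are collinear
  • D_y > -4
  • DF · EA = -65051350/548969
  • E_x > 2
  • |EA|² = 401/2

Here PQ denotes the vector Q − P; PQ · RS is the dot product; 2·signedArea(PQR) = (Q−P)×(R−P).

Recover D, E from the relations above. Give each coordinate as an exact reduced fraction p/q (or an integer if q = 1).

1. D_x = -43387/29674  [C, F, D are collinear ∩ AD ⟂ CF]
2. D_y = -115111/29674  [C, F, D are collinear ∩ AD ⟂ CF]
   → D = (-43387/29674, -115111/29674)
3. E_x = 5/2  [2·signedArea(EAF) = 13485/74 ∩ DF · EA = -65051350/548969]
4. E_y = 1/2  [2·signedArea(EAF) = 13485/74 ∩ DF · EA = -65051350/548969]
   → E = (5/2, 1/2)

D = (-43387/29674, -115111/29674)
E = (5/2, 1/2)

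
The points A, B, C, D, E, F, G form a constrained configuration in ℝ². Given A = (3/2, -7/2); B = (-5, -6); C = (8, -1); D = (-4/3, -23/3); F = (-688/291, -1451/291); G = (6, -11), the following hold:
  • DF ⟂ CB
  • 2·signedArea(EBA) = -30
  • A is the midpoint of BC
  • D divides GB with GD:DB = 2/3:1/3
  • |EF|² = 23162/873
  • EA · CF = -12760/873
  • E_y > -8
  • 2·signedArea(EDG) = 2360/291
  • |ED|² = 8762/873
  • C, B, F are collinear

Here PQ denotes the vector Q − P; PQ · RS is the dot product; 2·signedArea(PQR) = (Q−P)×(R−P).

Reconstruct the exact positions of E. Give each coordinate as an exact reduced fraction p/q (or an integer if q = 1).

1. E_x = 529/291  [2·signedArea(EDG) = 2360/291 ∩ EA · CF = -12760/873]
2. E_y = -2326/291  [2·signedArea(EDG) = 2360/291 ∩ EA · CF = -12760/873]
   → E = (529/291, -2326/291)

E = (529/291, -2326/291)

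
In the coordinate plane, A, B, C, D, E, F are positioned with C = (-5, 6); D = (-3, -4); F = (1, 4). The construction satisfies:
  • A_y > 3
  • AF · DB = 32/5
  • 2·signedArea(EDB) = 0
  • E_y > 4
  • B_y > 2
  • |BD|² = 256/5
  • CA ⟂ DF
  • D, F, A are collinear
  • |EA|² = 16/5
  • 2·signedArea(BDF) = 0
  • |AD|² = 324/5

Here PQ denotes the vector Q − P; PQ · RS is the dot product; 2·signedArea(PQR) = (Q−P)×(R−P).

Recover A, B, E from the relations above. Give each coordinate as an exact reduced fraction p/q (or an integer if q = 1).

1. A_x = 3/5  [D, F, A are collinear ∩ CA ⟂ DF]
2. A_y = 16/5  [D, F, A are collinear ∩ CA ⟂ DF]
   → A = (3/5, 16/5)
3. B_x = 1/5  [2·signedArea(BDF) = 0 ∩ AF · DB = 32/5]
4. B_y = 12/5  [2·signedArea(BDF) = 0 ∩ AF · DB = 32/5]
   → B = (1/5, 12/5)
5. E_x = 7/5  [line -32/5·x + 16/5·y + -32/5 = 0 ∩ |EA|² = 16/5]
6. E_y = 24/5  [line -32/5·x + 16/5·y + -32/5 = 0 ∩ |EA|² = 16/5]
   → E = (7/5, 24/5)

A = (3/5, 16/5)
B = (1/5, 12/5)
E = (7/5, 24/5)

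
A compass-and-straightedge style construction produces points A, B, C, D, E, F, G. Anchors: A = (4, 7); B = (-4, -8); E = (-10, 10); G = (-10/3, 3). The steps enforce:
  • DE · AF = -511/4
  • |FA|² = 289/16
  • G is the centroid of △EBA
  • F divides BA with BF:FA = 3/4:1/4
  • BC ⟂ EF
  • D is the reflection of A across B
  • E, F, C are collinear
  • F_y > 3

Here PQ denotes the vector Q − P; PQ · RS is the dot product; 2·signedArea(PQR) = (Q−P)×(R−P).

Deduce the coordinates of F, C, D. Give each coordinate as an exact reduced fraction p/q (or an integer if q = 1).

1. F_x = 2  [F divides BA with BF:FA = 3/4:1/4]
2. F_y = 13/4  [F divides BA with BF:FA = 3/4:1/4]
   → F = (2, 13/4)
3. C_x = 758/337  [E, F, C are collinear ∩ BC ⟂ EF]
4. C_y = 1048/337  [E, F, C are collinear ∩ BC ⟂ EF]
   → C = (758/337, 1048/337)
5. D_x = -12  [D is the reflection of A across B]
6. D_y = -23  [D is the reflection of A across B]
   → D = (-12, -23)

C = (758/337, 1048/337)
D = (-12, -23)
F = (2, 13/4)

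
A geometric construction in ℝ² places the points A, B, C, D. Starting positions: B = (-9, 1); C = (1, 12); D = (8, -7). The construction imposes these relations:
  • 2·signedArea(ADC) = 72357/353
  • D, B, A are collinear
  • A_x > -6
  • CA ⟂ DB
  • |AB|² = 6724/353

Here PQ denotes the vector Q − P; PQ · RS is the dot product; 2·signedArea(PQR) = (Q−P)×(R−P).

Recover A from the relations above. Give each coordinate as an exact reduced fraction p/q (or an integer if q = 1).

A = (-1783/353, -303/353)

1. A_x = -1783/353  [D, B, A are collinear ∩ CA ⟂ DB]
2. A_y = -303/353  [D, B, A are collinear ∩ CA ⟂ DB]
   → A = (-1783/353, -303/353)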